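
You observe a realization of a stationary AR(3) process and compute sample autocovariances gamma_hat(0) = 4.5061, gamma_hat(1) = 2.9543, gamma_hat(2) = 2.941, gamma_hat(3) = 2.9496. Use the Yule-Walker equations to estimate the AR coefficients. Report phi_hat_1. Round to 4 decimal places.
\hat\phi_{1} = 0.2880

The Yule-Walker equations for an AR(p) process read, in matrix form,
  Gamma_p phi = r_p,   with   (Gamma_p)_{ij} = gamma(|i - j|),
                       (r_p)_i = gamma(i),   i,j = 1..p.
Substitute the sample gammas (Toeplitz matrix and right-hand side of size 3):
  Gamma_p = [[4.5061, 2.9543, 2.941], [2.9543, 4.5061, 2.9543], [2.941, 2.9543, 4.5061]]
  r_p     = [2.9543, 2.941, 2.9496]
Written out (R1..R3):
  (R1) 4.5061 phi_1 + 2.9543 phi_2 + 2.941 phi_3 = 2.9543
  (R2) 2.9543 phi_1 + 4.5061 phi_2 + 2.9543 phi_3 = 2.941
  (R3) 2.941 phi_1 + 2.9543 phi_2 + 4.5061 phi_3 = 2.9496
Gaussian elimination:
  R2 <- R2 - (2.9543/4.5061) R1 = R2 - (0.655622) R1:  2.569195 phi_2 + 1.026115 phi_3 = 1.004095
  R3 <- R3 - (2.941/4.5061) R1 = R3 - (0.652671) R1:  1.026115 phi_2 + 2.586595 phi_3 = 1.021415
  R3 <- R3 - (1.026115/2.569195) R2 = R3 - (0.399392) R2:  2.176774 phi_3 = 0.620388
Back-substitution:
  phi_hat_3 = 0.620388 / 2.176774 = 0.285003
  phi_hat_2 = (1.004095 - (1.026115)(0.285003)) / 2.569195 = 0.276993
  phi_hat_1 = (2.9543 - (2.9543)(0.276993) - (2.941)(0.285003)) / 4.5061 = 0.288006
So phi_hat = [0.2880, 0.2770, 0.2850].
Therefore phi_hat_1 = 0.2880.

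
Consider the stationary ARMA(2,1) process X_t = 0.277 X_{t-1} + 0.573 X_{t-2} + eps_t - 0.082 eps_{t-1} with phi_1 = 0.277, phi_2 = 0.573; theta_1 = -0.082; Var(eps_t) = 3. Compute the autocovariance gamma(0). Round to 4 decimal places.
\gamma(0) = 6.9432

Multiply the model equation by X_{t-k} and take expectations. With theta_0 = psi_0 = 1 and psi_j the MA(infinity) weights, this gives
  gamma(k) - sum_i phi_i gamma(k-i) = c_k,
  c_k = sigma^2 * sum_{j=k..q} theta_j psi_{j-k}   (c_k = 0 for k > q),
using gamma(-m) = gamma(m).
psi-weights needed (psi_j = theta_j + sum_i phi_i psi_{j-i}):
  psi_1 = theta_1 + phi_1 = -0.082 + (0.277) = 0.195
Right-hand sides:
  c_0 = sigma^2 (1 + theta_1 psi_1) = 3 * (1 + (-0.082)(0.195)) = 3 * 0.98401 = 2.95203
  c_1 = sigma^2 theta_1 = 3 * (-0.082) = -0.246
  c_2 = 0
Equations for k = 0, 1, 2 (AR order 2, c_2 = 0):
  (E0) gamma(0) = phi_1 gamma(1) + phi_2 gamma(2) + c_0
  (E1) gamma(1) = phi_1 gamma(0) + phi_2 gamma(1) + c_1
  (E2) gamma(2) = phi_1 gamma(1) + phi_2 gamma(0)
From (E1): gamma(1) = A gamma(0) + B with
  A = phi_1 / (1 - phi_2) = 0.277 / 0.427 = 0.648712,   B = c_1 / (1 - phi_2) = -0.246 / 0.427 = -0.576112.
Insert (E2) into (E0): gamma(0) (1 - phi_2^2) = phi_1 (1 + phi_2) gamma(1) + c_0.
  phi_1 (1 + phi_2) = (0.277)(1.573) = 0.435721,   1 - phi_2^2 = 0.671671.
Replace gamma(1) by A gamma(0) + B and collect gamma(0):
  gamma(0) [0.671671 - (0.435721)(0.648712)] = (0.435721)(-0.576112) + 2.95203
  gamma(0) * 0.389014 = 2.701006
  gamma(0) = 2.701006 / 0.389014 = 6.943217.
Therefore gamma(0) = 6.9432 (to 4 decimal places).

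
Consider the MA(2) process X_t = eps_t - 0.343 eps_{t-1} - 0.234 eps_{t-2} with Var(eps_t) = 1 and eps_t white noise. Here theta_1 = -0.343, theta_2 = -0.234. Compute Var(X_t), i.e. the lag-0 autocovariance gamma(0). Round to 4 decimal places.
\gamma(0) = 1.1724

For an MA(q) process X_t = eps_t + sum_i theta_i eps_{t-i} with
Var(eps_t) = sigma^2, the variance is
  gamma(0) = sigma^2 * (1 + sum_i theta_i^2).
  sum_i theta_i^2 = (-0.343)^2 + (-0.234)^2 = 0.117649 + 0.054756 = 0.172405.
  gamma(0) = 1 * (1 + 0.172405) = 1 * 1.172405 = 1.172405, which rounds to 1.1724.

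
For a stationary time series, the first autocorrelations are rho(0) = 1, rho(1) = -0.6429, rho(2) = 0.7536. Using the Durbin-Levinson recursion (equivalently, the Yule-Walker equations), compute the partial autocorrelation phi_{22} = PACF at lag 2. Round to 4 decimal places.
\phi_{22} = 0.5800

The PACF at lag k is phi_{kk}, the last component of the solution
to the Yule-Walker system G_k phi = r_k where
  (G_k)_{ij} = rho(|i - j|), (r_k)_i = rho(i), i,j = 1..k.
Equivalently, Durbin-Levinson gives phi_{kk} iteratively:
  phi_{11} = rho(1)
  phi_{kk} = [rho(k) - sum_{j=1..k-1} phi_{k-1,j} rho(k-j)]
            / [1 - sum_{j=1..k-1} phi_{k-1,j} rho(j)],
  phi_{k,j} = phi_{k-1,j} - phi_{kk} phi_{k-1,k-j},  j = 1..k-1.
Step k = 1:
  phi_11 = rho(1) = -0.6429.
Step k = 2:
  phi_22 = [rho(2) - phi_11 rho(1)] / [1 - phi_11 rho(1)] = [0.7536 - (-0.6429)(-0.6429)] / [1 - (-0.6429)(-0.6429)]
         = 0.34027959 / 0.58667959 = 0.58.
Therefore phi_{22} = 0.5800.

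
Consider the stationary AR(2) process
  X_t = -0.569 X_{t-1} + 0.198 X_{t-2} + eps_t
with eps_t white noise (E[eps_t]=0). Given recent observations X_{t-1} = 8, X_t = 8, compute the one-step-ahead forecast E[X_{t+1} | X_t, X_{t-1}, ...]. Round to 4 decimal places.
E[X_{t+1} \mid \mathcal F_t] = -2.9680

For an AR(p) model X_t = c + sum_i phi_i X_{t-i} + eps_t, the
one-step-ahead conditional mean is
  E[X_{t+1} | X_t, ...] = c + sum_i phi_i X_{t+1-i}.
Substitute known values:
  E[X_{t+1} | ...] = (-0.569) * (8) + (0.198) * (8)
                   = -2.9680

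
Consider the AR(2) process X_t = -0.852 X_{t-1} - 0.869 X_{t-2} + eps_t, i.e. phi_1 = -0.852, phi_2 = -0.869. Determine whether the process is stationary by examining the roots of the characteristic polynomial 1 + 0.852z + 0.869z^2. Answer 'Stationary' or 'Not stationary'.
\text{Stationary}

The AR(p) characteristic polynomial is P(z) = 1 + 0.852z + 0.869z^2.
Stationarity requires all roots to lie outside the unit circle, i.e. |z| > 1 for every root.
Set 1 + (0.852) z + (0.869) z^2 = 0, i.e. a z^2 + b z + c = 0 with a = 0.869, b = 0.852, c = 1.
Discriminant D = b^2 - 4ac = (0.852)^2 - 4*(0.869)*1 = 0.725904 - (3.476) = -2.750096.
D < 0, so the roots are the complex-conjugate pair z = (-b +/- i sqrt(-D)) / (2a) = -0.4902 +/- 0.9542i.
For a conjugate pair |z|^2 = z * conj(z) = (product of roots) = c/a = 1/(0.869) = 1.150748, so |z| = sqrt(1.150748) = 1.0727 for both roots.
Moduli of all roots: 1.0727, 1.0727.
All moduli strictly greater than 1? Yes.
Verdict: Stationary.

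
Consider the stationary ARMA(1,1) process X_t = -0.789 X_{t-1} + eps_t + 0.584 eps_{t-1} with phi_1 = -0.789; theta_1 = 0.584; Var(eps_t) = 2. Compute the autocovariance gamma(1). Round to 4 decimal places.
\gamma(1) = -0.5857

Multiply the model equation by X_{t-k} and take expectations. With theta_0 = psi_0 = 1 and psi_j the MA(infinity) weights, this gives
  gamma(k) - sum_i phi_i gamma(k-i) = c_k,
  c_k = sigma^2 * sum_{j=k..q} theta_j psi_{j-k}   (c_k = 0 for k > q),
using gamma(-m) = gamma(m).
psi-weights needed (psi_j = theta_j + sum_i phi_i psi_{j-i}):
  psi_1 = theta_1 + phi_1 = 0.584 + (-0.789) = -0.205
Right-hand sides:
  c_0 = sigma^2 (1 + theta_1 psi_1) = 2 * (1 + (0.584)(-0.205)) = 2 * 0.88028 = 1.76056
  c_1 = sigma^2 theta_1 = 2 * (0.584) = 1.168
  c_2 = 0
Equations for k = 0 and k = 1 (AR order 1):
  gamma(0) = phi_1 gamma(1) + c_0
  gamma(1) = phi_1 gamma(0) + c_1
Substituting the second into the first: gamma(0) (1 - phi_1^2) = c_0 + phi_1 c_1, so
  gamma(0) = (c_0 + phi_1 c_1) / (1 - phi_1^2) = (1.76056 + (-0.789)(1.168)) / (1 - (-0.789)^2) = 0.839008 / 0.377479 = 2.222661.
  gamma(1) = phi_1 gamma(0) + c_1 = (-0.789)(2.222661) + (1.168) = -0.58568.
Therefore gamma(1) = -0.5857 (to 4 decimal places).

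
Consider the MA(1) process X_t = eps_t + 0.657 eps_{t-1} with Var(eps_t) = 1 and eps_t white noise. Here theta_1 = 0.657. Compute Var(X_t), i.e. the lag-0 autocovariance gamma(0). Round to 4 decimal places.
\gamma(0) = 1.4316

For an MA(q) process X_t = eps_t + sum_i theta_i eps_{t-i} with
Var(eps_t) = sigma^2, the variance is
  gamma(0) = sigma^2 * (1 + sum_i theta_i^2).
  sum_i theta_i^2 = (0.657)^2 = 0.431649.
  gamma(0) = 1 * (1 + 0.431649) = 1 * 1.431649 = 1.431649, which rounds to 1.4316.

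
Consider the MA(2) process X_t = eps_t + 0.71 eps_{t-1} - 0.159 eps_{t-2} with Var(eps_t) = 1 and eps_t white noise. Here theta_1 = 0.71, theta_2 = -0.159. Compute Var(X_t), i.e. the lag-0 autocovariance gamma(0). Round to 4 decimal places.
\gamma(0) = 1.5294

For an MA(q) process X_t = eps_t + sum_i theta_i eps_{t-i} with
Var(eps_t) = sigma^2, the variance is
  gamma(0) = sigma^2 * (1 + sum_i theta_i^2).
  sum_i theta_i^2 = (0.71)^2 + (-0.159)^2 = 0.5041 + 0.025281 = 0.529381.
  gamma(0) = 1 * (1 + 0.529381) = 1 * 1.529381 = 1.529381, which rounds to 1.5294.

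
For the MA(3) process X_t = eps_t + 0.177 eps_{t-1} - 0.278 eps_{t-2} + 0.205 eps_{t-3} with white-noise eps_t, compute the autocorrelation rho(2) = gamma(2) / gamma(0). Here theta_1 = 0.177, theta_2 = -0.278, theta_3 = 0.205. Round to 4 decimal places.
\rho(2) = -0.2101

For an MA(q) process with theta_0 = 1, the autocovariance is
  gamma(k) = sigma^2 * sum_{i=0..q-k} theta_i * theta_{i+k},
and rho(k) = gamma(k) / gamma(0). Sigma^2 cancels.
  numerator   = (1)*(-0.278) + (0.177)*(0.205) = -0.241715.
  denominator = (1)^2 + (0.177)^2 + (-0.278)^2 + (0.205)^2 = 1.150638.
  rho(2) = -0.241715 / 1.150638 = -0.2101.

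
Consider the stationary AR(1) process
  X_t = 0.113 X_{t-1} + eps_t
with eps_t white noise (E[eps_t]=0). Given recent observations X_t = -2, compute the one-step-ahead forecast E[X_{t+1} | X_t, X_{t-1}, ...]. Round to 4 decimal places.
E[X_{t+1} \mid \mathcal F_t] = -0.2260

For an AR(p) model X_t = c + sum_i phi_i X_{t-i} + eps_t, the
one-step-ahead conditional mean is
  E[X_{t+1} | X_t, ...] = c + sum_i phi_i X_{t+1-i}.
Substitute known values:
  E[X_{t+1} | ...] = (0.113) * (-2)
                   = -0.2260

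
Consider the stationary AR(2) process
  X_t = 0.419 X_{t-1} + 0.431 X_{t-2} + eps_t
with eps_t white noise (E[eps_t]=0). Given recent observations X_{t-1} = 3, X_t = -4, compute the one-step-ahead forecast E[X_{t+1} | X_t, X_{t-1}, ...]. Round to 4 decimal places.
E[X_{t+1} \mid \mathcal F_t] = -0.3830

For an AR(p) model X_t = c + sum_i phi_i X_{t-i} + eps_t, the
one-step-ahead conditional mean is
  E[X_{t+1} | X_t, ...] = c + sum_i phi_i X_{t+1-i}.
Substitute known values:
  E[X_{t+1} | ...] = (0.419) * (-4) + (0.431) * (3)
                   = -0.3830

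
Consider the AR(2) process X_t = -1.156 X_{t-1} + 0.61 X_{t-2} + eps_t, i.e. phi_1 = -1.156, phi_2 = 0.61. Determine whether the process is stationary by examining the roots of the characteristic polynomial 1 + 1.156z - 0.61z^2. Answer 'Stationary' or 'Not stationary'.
\text{Not stationary}

The AR(p) characteristic polynomial is P(z) = 1 + 1.156z - 0.61z^2.
Stationarity requires all roots to lie outside the unit circle, i.e. |z| > 1 for every root.
Set 1 + (1.156) z + (-0.61) z^2 = 0, i.e. a z^2 + b z + c = 0 with a = -0.61, b = 1.156, c = 1.
Discriminant D = b^2 - 4ac = (1.156)^2 - 4*(-0.61)*1 = 1.336336 - (-2.44) = 3.776336.
D >= 0, so the roots are real: z = (-b +/- sqrt(D)) / (2a) = (-1.156 +/- 1.94328) / (-1.22).
  z_1 = (-1.156 + 1.94328) / (-1.22) = -0.6453,   |z_1| = 0.6453.
  z_2 = (-1.156 - 1.94328) / (-1.22) = 2.5404,   |z_2| = 2.5404.
Moduli of all roots: 0.6453, 2.5404.
All moduli strictly greater than 1? No.
Verdict: Not stationary.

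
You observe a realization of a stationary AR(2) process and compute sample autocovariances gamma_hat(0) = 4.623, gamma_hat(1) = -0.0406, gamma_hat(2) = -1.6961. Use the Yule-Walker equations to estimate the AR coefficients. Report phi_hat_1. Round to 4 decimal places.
\hat\phi_{1} = -0.0120

The Yule-Walker equations for an AR(p) process read, in matrix form,
  Gamma_p phi = r_p,   with   (Gamma_p)_{ij} = gamma(|i - j|),
                       (r_p)_i = gamma(i),   i,j = 1..p.
Substitute the sample gammas (Toeplitz matrix and right-hand side of size 2):
  Gamma_p = [[4.623, -0.0406], [-0.0406, 4.623]]
  r_p     = [-0.0406, -1.6961]
Written out:
  4.623 phi_1 - 0.0406 phi_2 = -0.0406
  -0.0406 phi_1 + 4.623 phi_2 = -1.6961
Solve by Cramer's rule:
  det = gamma(0)^2 - gamma(1)^2 = (4.623)^2 - (-0.0406)^2 = 21.372129 - 0.00164836 = 21.37048064
  phi_hat_1 = [gamma(1) gamma(0) - gamma(1) gamma(2)] / det = [(-0.0406)(4.623) - (-0.0406)(-1.6961)] / 21.37048064 = -0.25655546 / 21.37048064 = -0.012
  phi_hat_2 = [gamma(0) gamma(2) - gamma(1)^2] / det = [(4.623)(-1.6961) - (-0.0406)^2] / 21.37048064 = -7.84271866 / 21.37048064 = -0.367
So phi_hat = [-0.0120, -0.3670].
Therefore phi_hat_1 = -0.0120.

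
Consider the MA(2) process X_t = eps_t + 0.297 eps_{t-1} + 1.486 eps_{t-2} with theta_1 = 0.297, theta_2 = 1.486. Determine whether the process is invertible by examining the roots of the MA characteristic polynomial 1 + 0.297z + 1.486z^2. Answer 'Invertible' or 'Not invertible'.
\text{Not invertible}

The MA(q) characteristic polynomial is P(z) = 1 + 0.297z + 1.486z^2.
Invertibility requires all roots to lie outside the unit circle, i.e. |z| > 1 for every root.
Set 1 + (0.297) z + (1.486) z^2 = 0, i.e. a z^2 + b z + c = 0 with a = 1.486, b = 0.297, c = 1.
Discriminant D = b^2 - 4ac = (0.297)^2 - 4*(1.486)*1 = 0.088209 - (5.944) = -5.855791.
D < 0, so the roots are the complex-conjugate pair z = (-b +/- i sqrt(-D)) / (2a) = -0.0999 +/- 0.8142i.
For a conjugate pair |z|^2 = z * conj(z) = (product of roots) = c/a = 1/(1.486) = 0.672948, so |z| = sqrt(0.672948) = 0.8203 for both roots.
Moduli of all roots: 0.8203, 0.8203.
All moduli strictly greater than 1? No.
Verdict: Not invertible.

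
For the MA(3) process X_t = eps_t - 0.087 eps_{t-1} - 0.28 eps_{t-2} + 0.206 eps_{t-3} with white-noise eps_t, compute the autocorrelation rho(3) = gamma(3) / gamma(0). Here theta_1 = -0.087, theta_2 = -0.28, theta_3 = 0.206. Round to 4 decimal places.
\rho(3) = 0.1826

For an MA(q) process with theta_0 = 1, the autocovariance is
  gamma(k) = sigma^2 * sum_{i=0..q-k} theta_i * theta_{i+k},
and rho(k) = gamma(k) / gamma(0). Sigma^2 cancels.
  numerator   = (1)*(0.206) = 0.206.
  denominator = (1)^2 + (-0.087)^2 + (-0.28)^2 + (0.206)^2 = 1.128405.
  rho(3) = 0.206 / 1.128405 = 0.1826.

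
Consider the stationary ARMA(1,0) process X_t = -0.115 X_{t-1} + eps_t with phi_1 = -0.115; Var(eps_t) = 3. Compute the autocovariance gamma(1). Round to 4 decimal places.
\gamma(1) = -0.3496

Multiply the model equation by X_{t-k} and take expectations. With theta_0 = psi_0 = 1 and psi_j the MA(infinity) weights, this gives
  gamma(k) - sum_i phi_i gamma(k-i) = c_k,
  c_k = sigma^2 * sum_{j=k..q} theta_j psi_{j-k}   (c_k = 0 for k > q),
using gamma(-m) = gamma(m).
Pure AR (q = 0): c_0 = sigma^2 = 3, c_k = 0 for k >= 1.
Equations for k = 0 and k = 1 (AR order 1):
  gamma(0) = phi_1 gamma(1) + c_0
  gamma(1) = phi_1 gamma(0) + c_1
Substituting the second into the first: gamma(0) (1 - phi_1^2) = c_0 + phi_1 c_1, so
  gamma(0) = c_0 / (1 - phi_1^2) = 3 / (1 - (-0.115)^2) = 3 / 0.986775 = 3.040207.
  gamma(1) = phi_1 gamma(0) = (-0.115)(3.040207) = -0.349624.
Therefore gamma(1) = -0.3496 (to 4 decimal places).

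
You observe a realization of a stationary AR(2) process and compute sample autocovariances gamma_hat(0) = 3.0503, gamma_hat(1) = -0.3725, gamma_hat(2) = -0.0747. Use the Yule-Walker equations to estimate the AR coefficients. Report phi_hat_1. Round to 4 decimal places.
\hat\phi_{1} = -0.1270

The Yule-Walker equations for an AR(p) process read, in matrix form,
  Gamma_p phi = r_p,   with   (Gamma_p)_{ij} = gamma(|i - j|),
                       (r_p)_i = gamma(i),   i,j = 1..p.
Substitute the sample gammas (Toeplitz matrix and right-hand side of size 2):
  Gamma_p = [[3.0503, -0.3725], [-0.3725, 3.0503]]
  r_p     = [-0.3725, -0.0747]
Written out:
  3.0503 phi_1 - 0.3725 phi_2 = -0.3725
  -0.3725 phi_1 + 3.0503 phi_2 = -0.0747
Solve by Cramer's rule:
  det = gamma(0)^2 - gamma(1)^2 = (3.0503)^2 - (-0.3725)^2 = 9.30433009 - 0.13875625 = 9.16557384
  phi_hat_1 = [gamma(1) gamma(0) - gamma(1) gamma(2)] / det = [(-0.3725)(3.0503) - (-0.3725)(-0.0747)] / 9.16557384 = -1.1640625 / 9.16557384 = -0.127
  phi_hat_2 = [gamma(0) gamma(2) - gamma(1)^2] / det = [(3.0503)(-0.0747) - (-0.3725)^2] / 9.16557384 = -0.36661366 / 9.16557384 = -0.04
So phi_hat = [-0.1270, -0.0400].
Therefore phi_hat_1 = -0.1270.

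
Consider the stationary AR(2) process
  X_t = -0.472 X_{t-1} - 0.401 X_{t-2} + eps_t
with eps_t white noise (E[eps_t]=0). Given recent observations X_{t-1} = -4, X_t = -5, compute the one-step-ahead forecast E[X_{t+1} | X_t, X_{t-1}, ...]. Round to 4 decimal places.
E[X_{t+1} \mid \mathcal F_t] = 3.9640

For an AR(p) model X_t = c + sum_i phi_i X_{t-i} + eps_t, the
one-step-ahead conditional mean is
  E[X_{t+1} | X_t, ...] = c + sum_i phi_i X_{t+1-i}.
Substitute known values:
  E[X_{t+1} | ...] = (-0.472) * (-5) + (-0.401) * (-4)
                   = 3.9640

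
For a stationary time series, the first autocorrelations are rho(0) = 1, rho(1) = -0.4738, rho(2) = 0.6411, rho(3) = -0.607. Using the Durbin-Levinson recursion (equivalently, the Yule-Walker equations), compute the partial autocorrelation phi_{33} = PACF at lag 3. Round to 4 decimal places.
\phi_{33} = -0.3841

The PACF at lag k is phi_{kk}, the last component of the solution
to the Yule-Walker system G_k phi = r_k where
  (G_k)_{ij} = rho(|i - j|), (r_k)_i = rho(i), i,j = 1..k.
Equivalently, Durbin-Levinson gives phi_{kk} iteratively:
  phi_{11} = rho(1)
  phi_{kk} = [rho(k) - sum_{j=1..k-1} phi_{k-1,j} rho(k-j)]
            / [1 - sum_{j=1..k-1} phi_{k-1,j} rho(j)],
  phi_{k,j} = phi_{k-1,j} - phi_{kk} phi_{k-1,k-j},  j = 1..k-1.
Step k = 1:
  phi_11 = rho(1) = -0.4738.
Step k = 2:
  phi_22 = [rho(2) - phi_11 rho(1)] / [1 - phi_11 rho(1)] = [0.6411 - (-0.4738)(-0.4738)] / [1 - (-0.4738)(-0.4738)]
         = 0.41661356 / 0.77551356 = 0.53721.
  Update: phi_21 = phi_11 - phi_22 phi_11 = -0.4738 - (0.53721)(-0.4738) = -0.21927.
Step k = 3:
  phi_33 = [rho(3) - phi_21 rho(2) - phi_22 rho(1)] / [1 - phi_21 rho(1) - phi_22 rho(2)]
    numerator   = -0.607 - (-0.21927)(0.6411) - (0.53721)(-0.4738) = -0.21189599
    denominator = 1 - (-0.21927)(-0.4738) - (0.53721)(0.6411) = 0.55170463
  phi_33 = -0.21189599 / 0.55170463 = -0.3841.
Therefore phi_{33} = -0.3841.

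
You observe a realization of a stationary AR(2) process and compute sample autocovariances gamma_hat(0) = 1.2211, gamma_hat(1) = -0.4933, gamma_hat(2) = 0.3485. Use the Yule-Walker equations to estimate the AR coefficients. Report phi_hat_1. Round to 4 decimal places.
\hat\phi_{1} = -0.3450

The Yule-Walker equations for an AR(p) process read, in matrix form,
  Gamma_p phi = r_p,   with   (Gamma_p)_{ij} = gamma(|i - j|),
                       (r_p)_i = gamma(i),   i,j = 1..p.
Substitute the sample gammas (Toeplitz matrix and right-hand side of size 2):
  Gamma_p = [[1.2211, -0.4933], [-0.4933, 1.2211]]
  r_p     = [-0.4933, 0.3485]
Written out:
  1.2211 phi_1 - 0.4933 phi_2 = -0.4933
  -0.4933 phi_1 + 1.2211 phi_2 = 0.3485
Solve by Cramer's rule:
  det = gamma(0)^2 - gamma(1)^2 = (1.2211)^2 - (-0.4933)^2 = 1.49108521 - 0.24334489 = 1.24774032
  phi_hat_1 = [gamma(1) gamma(0) - gamma(1) gamma(2)] / det = [(-0.4933)(1.2211) - (-0.4933)(0.3485)] / 1.24774032 = -0.43045358 / 1.24774032 = -0.345
  phi_hat_2 = [gamma(0) gamma(2) - gamma(1)^2] / det = [(1.2211)(0.3485) - (-0.4933)^2] / 1.24774032 = 0.18220846 / 1.24774032 = 0.146
So phi_hat = [-0.3450, 0.1460].
Therefore phi_hat_1 = -0.3450.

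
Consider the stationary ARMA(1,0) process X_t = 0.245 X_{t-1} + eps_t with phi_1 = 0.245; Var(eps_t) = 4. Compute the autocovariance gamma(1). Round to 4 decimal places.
\gamma(1) = 1.0426

Multiply the model equation by X_{t-k} and take expectations. With theta_0 = psi_0 = 1 and psi_j the MA(infinity) weights, this gives
  gamma(k) - sum_i phi_i gamma(k-i) = c_k,
  c_k = sigma^2 * sum_{j=k..q} theta_j psi_{j-k}   (c_k = 0 for k > q),
using gamma(-m) = gamma(m).
Pure AR (q = 0): c_0 = sigma^2 = 4, c_k = 0 for k >= 1.
Equations for k = 0 and k = 1 (AR order 1):
  gamma(0) = phi_1 gamma(1) + c_0
  gamma(1) = phi_1 gamma(0) + c_1
Substituting the second into the first: gamma(0) (1 - phi_1^2) = c_0 + phi_1 c_1, so
  gamma(0) = c_0 / (1 - phi_1^2) = 4 / (1 - (0.245)^2) = 4 / 0.939975 = 4.255432.
  gamma(1) = phi_1 gamma(0) = (0.245)(4.255432) = 1.042581.
Therefore gamma(1) = 1.0426 (to 4 decimal places).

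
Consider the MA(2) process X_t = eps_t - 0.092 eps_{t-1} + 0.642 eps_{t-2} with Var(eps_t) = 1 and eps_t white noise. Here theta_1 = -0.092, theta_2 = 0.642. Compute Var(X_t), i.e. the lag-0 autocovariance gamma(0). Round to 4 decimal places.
\gamma(0) = 1.4206

For an MA(q) process X_t = eps_t + sum_i theta_i eps_{t-i} with
Var(eps_t) = sigma^2, the variance is
  gamma(0) = sigma^2 * (1 + sum_i theta_i^2).
  sum_i theta_i^2 = (-0.092)^2 + (0.642)^2 = 0.008464 + 0.412164 = 0.420628.
  gamma(0) = 1 * (1 + 0.420628) = 1 * 1.420628 = 1.420628, which rounds to 1.4206.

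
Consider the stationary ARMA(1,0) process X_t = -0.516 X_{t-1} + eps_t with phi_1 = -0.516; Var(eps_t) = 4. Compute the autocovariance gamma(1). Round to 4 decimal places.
\gamma(1) = -2.8130

Multiply the model equation by X_{t-k} and take expectations. With theta_0 = psi_0 = 1 and psi_j the MA(infinity) weights, this gives
  gamma(k) - sum_i phi_i gamma(k-i) = c_k,
  c_k = sigma^2 * sum_{j=k..q} theta_j psi_{j-k}   (c_k = 0 for k > q),
using gamma(-m) = gamma(m).
Pure AR (q = 0): c_0 = sigma^2 = 4, c_k = 0 for k >= 1.
Equations for k = 0 and k = 1 (AR order 1):
  gamma(0) = phi_1 gamma(1) + c_0
  gamma(1) = phi_1 gamma(0) + c_1
Substituting the second into the first: gamma(0) (1 - phi_1^2) = c_0 + phi_1 c_1, so
  gamma(0) = c_0 / (1 - phi_1^2) = 4 / (1 - (-0.516)^2) = 4 / 0.733744 = 5.451493.
  gamma(1) = phi_1 gamma(0) = (-0.516)(5.451493) = -2.81297.
Therefore gamma(1) = -2.8130 (to 4 decimal places).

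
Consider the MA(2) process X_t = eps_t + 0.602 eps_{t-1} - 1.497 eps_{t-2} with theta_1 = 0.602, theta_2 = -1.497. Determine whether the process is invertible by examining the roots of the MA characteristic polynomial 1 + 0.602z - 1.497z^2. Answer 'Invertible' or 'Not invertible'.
\text{Not invertible}

The MA(q) characteristic polynomial is P(z) = 1 + 0.602z - 1.497z^2.
Invertibility requires all roots to lie outside the unit circle, i.e. |z| > 1 for every root.
Set 1 + (0.602) z + (-1.497) z^2 = 0, i.e. a z^2 + b z + c = 0 with a = -1.497, b = 0.602, c = 1.
Discriminant D = b^2 - 4ac = (0.602)^2 - 4*(-1.497)*1 = 0.362404 - (-5.988) = 6.350404.
D >= 0, so the roots are real: z = (-b +/- sqrt(D)) / (2a) = (-0.602 +/- 2.520001) / (-2.994).
  z_1 = (-0.602 + 2.520001) / (-2.994) = -0.6406,   |z_1| = 0.6406.
  z_2 = (-0.602 - 2.520001) / (-2.994) = 1.0428,   |z_2| = 1.0428.
Moduli of all roots: 0.6406, 1.0428.
All moduli strictly greater than 1? No.
Verdict: Not invertible.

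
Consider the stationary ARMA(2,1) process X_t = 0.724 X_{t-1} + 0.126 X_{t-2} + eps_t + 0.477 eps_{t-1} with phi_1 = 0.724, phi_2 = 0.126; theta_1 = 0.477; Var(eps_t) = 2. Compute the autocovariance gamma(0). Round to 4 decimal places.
\gamma(0) = 13.0681

Multiply the model equation by X_{t-k} and take expectations. With theta_0 = psi_0 = 1 and psi_j the MA(infinity) weights, this gives
  gamma(k) - sum_i phi_i gamma(k-i) = c_k,
  c_k = sigma^2 * sum_{j=k..q} theta_j psi_{j-k}   (c_k = 0 for k > q),
using gamma(-m) = gamma(m).
psi-weights needed (psi_j = theta_j + sum_i phi_i psi_{j-i}):
  psi_1 = theta_1 + phi_1 = 0.477 + (0.724) = 1.201
Right-hand sides:
  c_0 = sigma^2 (1 + theta_1 psi_1) = 2 * (1 + (0.477)(1.201)) = 2 * 1.572877 = 3.145754
  c_1 = sigma^2 theta_1 = 2 * (0.477) = 0.954
  c_2 = 0
Equations for k = 0, 1, 2 (AR order 2, c_2 = 0):
  (E0) gamma(0) = phi_1 gamma(1) + phi_2 gamma(2) + c_0
  (E1) gamma(1) = phi_1 gamma(0) + phi_2 gamma(1) + c_1
  (E2) gamma(2) = phi_1 gamma(1) + phi_2 gamma(0)
From (E1): gamma(1) = A gamma(0) + B with
  A = phi_1 / (1 - phi_2) = 0.724 / 0.874 = 0.828375,   B = c_1 / (1 - phi_2) = 0.954 / 0.874 = 1.091533.
Insert (E2) into (E0): gamma(0) (1 - phi_2^2) = phi_1 (1 + phi_2) gamma(1) + c_0.
  phi_1 (1 + phi_2) = (0.724)(1.126) = 0.815224,   1 - phi_2^2 = 0.984124.
Replace gamma(1) by A gamma(0) + B and collect gamma(0):
  gamma(0) [0.984124 - (0.815224)(0.828375)] = (0.815224)(1.091533) + 3.145754
  gamma(0) * 0.308813 = 4.035598
  gamma(0) = 4.035598 / 0.308813 = 13.068114.
Therefore gamma(0) = 13.0681 (to 4 decimal places).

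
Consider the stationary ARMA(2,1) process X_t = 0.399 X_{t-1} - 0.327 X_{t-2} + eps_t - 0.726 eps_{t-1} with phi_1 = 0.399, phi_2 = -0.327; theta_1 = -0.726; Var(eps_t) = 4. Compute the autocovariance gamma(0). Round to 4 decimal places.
\gamma(0) = 5.3697

Multiply the model equation by X_{t-k} and take expectations. With theta_0 = psi_0 = 1 and psi_j the MA(infinity) weights, this gives
  gamma(k) - sum_i phi_i gamma(k-i) = c_k,
  c_k = sigma^2 * sum_{j=k..q} theta_j psi_{j-k}   (c_k = 0 for k > q),
using gamma(-m) = gamma(m).
psi-weights needed (psi_j = theta_j + sum_i phi_i psi_{j-i}):
  psi_1 = theta_1 + phi_1 = -0.726 + (0.399) = -0.327
Right-hand sides:
  c_0 = sigma^2 (1 + theta_1 psi_1) = 4 * (1 + (-0.726)(-0.327)) = 4 * 1.237402 = 4.949608
  c_1 = sigma^2 theta_1 = 4 * (-0.726) = -2.904
  c_2 = 0
Equations for k = 0, 1, 2 (AR order 2, c_2 = 0):
  (E0) gamma(0) = phi_1 gamma(1) + phi_2 gamma(2) + c_0
  (E1) gamma(1) = phi_1 gamma(0) + phi_2 gamma(1) + c_1
  (E2) gamma(2) = phi_1 gamma(1) + phi_2 gamma(0)
From (E1): gamma(1) = A gamma(0) + B with
  A = phi_1 / (1 - phi_2) = 0.399 / 1.327 = 0.300678,   B = c_1 / (1 - phi_2) = -2.904 / 1.327 = -2.188395.
Insert (E2) into (E0): gamma(0) (1 - phi_2^2) = phi_1 (1 + phi_2) gamma(1) + c_0.
  phi_1 (1 + phi_2) = (0.399)(0.673) = 0.268527,   1 - phi_2^2 = 0.893071.
Replace gamma(1) by A gamma(0) + B and collect gamma(0):
  gamma(0) [0.893071 - (0.268527)(0.300678)] = (0.268527)(-2.188395) + 4.949608
  gamma(0) * 0.812331 = 4.361965
  gamma(0) = 4.361965 / 0.812331 = 5.369691.
Therefore gamma(0) = 5.3697 (to 4 decimal places).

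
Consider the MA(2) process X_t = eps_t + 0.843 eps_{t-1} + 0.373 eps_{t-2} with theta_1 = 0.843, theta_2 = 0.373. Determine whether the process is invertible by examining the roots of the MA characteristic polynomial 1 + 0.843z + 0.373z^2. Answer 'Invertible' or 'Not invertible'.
\text{Invertible}

The MA(q) characteristic polynomial is P(z) = 1 + 0.843z + 0.373z^2.
Invertibility requires all roots to lie outside the unit circle, i.e. |z| > 1 for every root.
Set 1 + (0.843) z + (0.373) z^2 = 0, i.e. a z^2 + b z + c = 0 with a = 0.373, b = 0.843, c = 1.
Discriminant D = b^2 - 4ac = (0.843)^2 - 4*(0.373)*1 = 0.710649 - (1.492) = -0.781351.
D < 0, so the roots are the complex-conjugate pair z = (-b +/- i sqrt(-D)) / (2a) = -1.13 +/- 1.1849i.
For a conjugate pair |z|^2 = z * conj(z) = (product of roots) = c/a = 1/(0.373) = 2.680965, so |z| = sqrt(2.680965) = 1.6374 for both roots.
Moduli of all roots: 1.6374, 1.6374.
All moduli strictly greater than 1? Yes.
Verdict: Invertible.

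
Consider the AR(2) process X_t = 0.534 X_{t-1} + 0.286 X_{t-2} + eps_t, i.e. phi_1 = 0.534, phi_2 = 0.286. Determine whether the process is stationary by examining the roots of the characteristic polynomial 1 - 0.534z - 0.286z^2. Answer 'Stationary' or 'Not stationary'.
\text{Stationary}

The AR(p) characteristic polynomial is P(z) = 1 - 0.534z - 0.286z^2.
Stationarity requires all roots to lie outside the unit circle, i.e. |z| > 1 for every root.
Set 1 + (-0.534) z + (-0.286) z^2 = 0, i.e. a z^2 + b z + c = 0 with a = -0.286, b = -0.534, c = 1.
Discriminant D = b^2 - 4ac = (-0.534)^2 - 4*(-0.286)*1 = 0.285156 - (-1.144) = 1.429156.
D >= 0, so the roots are real: z = (-b +/- sqrt(D)) / (2a) = (0.534 +/- 1.195473) / (-0.572).
  z_1 = (0.534 + 1.195473) / (-0.572) = -3.0236,   |z_1| = 3.0236.
  z_2 = (0.534 - 1.195473) / (-0.572) = 1.1564,   |z_2| = 1.1564.
Moduli of all roots: 3.0236, 1.1564.
All moduli strictly greater than 1? Yes.
Verdict: Stationary.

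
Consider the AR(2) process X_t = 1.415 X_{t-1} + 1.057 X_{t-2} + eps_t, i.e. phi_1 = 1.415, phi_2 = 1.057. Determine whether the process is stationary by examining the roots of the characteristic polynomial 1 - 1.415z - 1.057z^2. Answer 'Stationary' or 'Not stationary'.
\text{Not stationary}

The AR(p) characteristic polynomial is P(z) = 1 - 1.415z - 1.057z^2.
Stationarity requires all roots to lie outside the unit circle, i.e. |z| > 1 for every root.
Set 1 + (-1.415) z + (-1.057) z^2 = 0, i.e. a z^2 + b z + c = 0 with a = -1.057, b = -1.415, c = 1.
Discriminant D = b^2 - 4ac = (-1.415)^2 - 4*(-1.057)*1 = 2.002225 - (-4.228) = 6.230225.
D >= 0, so the roots are real: z = (-b +/- sqrt(D)) / (2a) = (1.415 +/- 2.496042) / (-2.114).
  z_1 = (1.415 + 2.496042) / (-2.114) = -1.8501,   |z_1| = 1.8501.
  z_2 = (1.415 - 2.496042) / (-2.114) = 0.5114,   |z_2| = 0.5114.
Moduli of all roots: 1.8501, 0.5114.
All moduli strictly greater than 1? No.
Verdict: Not stationary.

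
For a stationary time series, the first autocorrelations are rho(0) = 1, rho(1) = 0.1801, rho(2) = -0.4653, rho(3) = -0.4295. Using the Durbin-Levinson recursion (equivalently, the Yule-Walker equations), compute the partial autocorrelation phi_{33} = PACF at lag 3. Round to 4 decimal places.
\phi_{33} = -0.2951

The PACF at lag k is phi_{kk}, the last component of the solution
to the Yule-Walker system G_k phi = r_k where
  (G_k)_{ij} = rho(|i - j|), (r_k)_i = rho(i), i,j = 1..k.
Equivalently, Durbin-Levinson gives phi_{kk} iteratively:
  phi_{11} = rho(1)
  phi_{kk} = [rho(k) - sum_{j=1..k-1} phi_{k-1,j} rho(k-j)]
            / [1 - sum_{j=1..k-1} phi_{k-1,j} rho(j)],
  phi_{k,j} = phi_{k-1,j} - phi_{kk} phi_{k-1,k-j},  j = 1..k-1.
Step k = 1:
  phi_11 = rho(1) = 0.1801.
Step k = 2:
  phi_22 = [rho(2) - phi_11 rho(1)] / [1 - phi_11 rho(1)] = [-0.4653 - (0.1801)(0.1801)] / [1 - (0.1801)(0.1801)]
         = -0.49773601 / 0.96756399 = -0.514422.
  Update: phi_21 = phi_11 - phi_22 phi_11 = 0.1801 - (-0.514422)(0.1801) = 0.272747.
Step k = 3:
  phi_33 = [rho(3) - phi_21 rho(2) - phi_22 rho(1)] / [1 - phi_21 rho(1) - phi_22 rho(2)]
    numerator   = -0.4295 - (0.272747)(-0.4653) - (-0.514422)(0.1801) = -0.20994328
    denominator = 1 - (0.272747)(0.1801) - (-0.514422)(-0.4653) = 0.71151774
  phi_33 = -0.20994328 / 0.71151774 = -0.2951.
Therefore phi_{33} = -0.2951.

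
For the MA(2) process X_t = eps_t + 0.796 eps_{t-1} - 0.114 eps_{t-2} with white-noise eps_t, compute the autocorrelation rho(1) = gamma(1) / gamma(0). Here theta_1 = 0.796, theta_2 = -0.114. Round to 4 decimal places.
\rho(1) = 0.4283

For an MA(q) process with theta_0 = 1, the autocovariance is
  gamma(k) = sigma^2 * sum_{i=0..q-k} theta_i * theta_{i+k},
and rho(k) = gamma(k) / gamma(0). Sigma^2 cancels.
  numerator   = (1)*(0.796) + (0.796)*(-0.114) = 0.705256.
  denominator = (1)^2 + (0.796)^2 + (-0.114)^2 = 1.646612.
  rho(1) = 0.705256 / 1.646612 = 0.4283.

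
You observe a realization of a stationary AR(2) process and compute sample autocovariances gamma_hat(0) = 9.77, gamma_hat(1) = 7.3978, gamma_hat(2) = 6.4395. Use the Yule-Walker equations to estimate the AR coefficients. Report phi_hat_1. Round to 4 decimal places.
\hat\phi_{1} = 0.6050

The Yule-Walker equations for an AR(p) process read, in matrix form,
  Gamma_p phi = r_p,   with   (Gamma_p)_{ij} = gamma(|i - j|),
                       (r_p)_i = gamma(i),   i,j = 1..p.
Substitute the sample gammas (Toeplitz matrix and right-hand side of size 2):
  Gamma_p = [[9.77, 7.3978], [7.3978, 9.77]]
  r_p     = [7.3978, 6.4395]
Written out:
  9.77 phi_1 + 7.3978 phi_2 = 7.3978
  7.3978 phi_1 + 9.77 phi_2 = 6.4395
Solve by Cramer's rule:
  det = gamma(0)^2 - gamma(1)^2 = (9.77)^2 - (7.3978)^2 = 95.4529 - 54.72744484 = 40.72545516
  phi_hat_1 = [gamma(1) gamma(0) - gamma(1) gamma(2)] / det = [(7.3978)(9.77) - (7.3978)(6.4395)] / 40.72545516 = 24.6383729 / 40.72545516 = 0.605
  phi_hat_2 = [gamma(0) gamma(2) - gamma(1)^2] / det = [(9.77)(6.4395) - (7.3978)^2] / 40.72545516 = 8.18647016 / 40.72545516 = 0.201
So phi_hat = [0.6050, 0.2010].
Therefore phi_hat_1 = 0.6050.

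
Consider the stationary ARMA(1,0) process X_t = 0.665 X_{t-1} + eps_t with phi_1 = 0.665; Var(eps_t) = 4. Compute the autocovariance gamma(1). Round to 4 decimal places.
\gamma(1) = 4.7689

Multiply the model equation by X_{t-k} and take expectations. With theta_0 = psi_0 = 1 and psi_j the MA(infinity) weights, this gives
  gamma(k) - sum_i phi_i gamma(k-i) = c_k,
  c_k = sigma^2 * sum_{j=k..q} theta_j psi_{j-k}   (c_k = 0 for k > q),
using gamma(-m) = gamma(m).
Pure AR (q = 0): c_0 = sigma^2 = 4, c_k = 0 for k >= 1.
Equations for k = 0 and k = 1 (AR order 1):
  gamma(0) = phi_1 gamma(1) + c_0
  gamma(1) = phi_1 gamma(0) + c_1
Substituting the second into the first: gamma(0) (1 - phi_1^2) = c_0 + phi_1 c_1, so
  gamma(0) = c_0 / (1 - phi_1^2) = 4 / (1 - (0.665)^2) = 4 / 0.557775 = 7.17135.
  gamma(1) = phi_1 gamma(0) = (0.665)(7.17135) = 4.768948.
Therefore gamma(1) = 4.7689 (to 4 decimal places).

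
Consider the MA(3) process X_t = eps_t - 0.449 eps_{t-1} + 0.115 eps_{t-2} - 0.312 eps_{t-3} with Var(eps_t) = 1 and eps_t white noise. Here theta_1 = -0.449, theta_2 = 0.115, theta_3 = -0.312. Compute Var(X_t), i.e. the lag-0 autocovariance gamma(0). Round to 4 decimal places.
\gamma(0) = 1.3122

For an MA(q) process X_t = eps_t + sum_i theta_i eps_{t-i} with
Var(eps_t) = sigma^2, the variance is
  gamma(0) = sigma^2 * (1 + sum_i theta_i^2).
  sum_i theta_i^2 = (-0.449)^2 + (0.115)^2 + (-0.312)^2 = 0.201601 + 0.013225 + 0.097344 = 0.31217.
  gamma(0) = 1 * (1 + 0.31217) = 1 * 1.31217 = 1.31217, which rounds to 1.3122.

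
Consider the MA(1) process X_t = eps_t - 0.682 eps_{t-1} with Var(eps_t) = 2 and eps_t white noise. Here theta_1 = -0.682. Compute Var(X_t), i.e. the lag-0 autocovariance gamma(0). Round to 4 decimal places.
\gamma(0) = 2.9302

For an MA(q) process X_t = eps_t + sum_i theta_i eps_{t-i} with
Var(eps_t) = sigma^2, the variance is
  gamma(0) = sigma^2 * (1 + sum_i theta_i^2).
  sum_i theta_i^2 = (-0.682)^2 = 0.465124.
  gamma(0) = 2 * (1 + 0.465124) = 2 * 1.465124 = 2.930248, which rounds to 2.9302.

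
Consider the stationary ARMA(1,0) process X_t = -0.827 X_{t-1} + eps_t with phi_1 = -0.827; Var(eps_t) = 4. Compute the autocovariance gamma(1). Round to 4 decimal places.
\gamma(1) = -10.4660

Multiply the model equation by X_{t-k} and take expectations. With theta_0 = psi_0 = 1 and psi_j the MA(infinity) weights, this gives
  gamma(k) - sum_i phi_i gamma(k-i) = c_k,
  c_k = sigma^2 * sum_{j=k..q} theta_j psi_{j-k}   (c_k = 0 for k > q),
using gamma(-m) = gamma(m).
Pure AR (q = 0): c_0 = sigma^2 = 4, c_k = 0 for k >= 1.
Equations for k = 0 and k = 1 (AR order 1):
  gamma(0) = phi_1 gamma(1) + c_0
  gamma(1) = phi_1 gamma(0) + c_1
Substituting the second into the first: gamma(0) (1 - phi_1^2) = c_0 + phi_1 c_1, so
  gamma(0) = c_0 / (1 - phi_1^2) = 4 / (1 - (-0.827)^2) = 4 / 0.316071 = 12.655384.
  gamma(1) = phi_1 gamma(0) = (-0.827)(12.655384) = -10.466003.
Therefore gamma(1) = -10.4660 (to 4 decimal places).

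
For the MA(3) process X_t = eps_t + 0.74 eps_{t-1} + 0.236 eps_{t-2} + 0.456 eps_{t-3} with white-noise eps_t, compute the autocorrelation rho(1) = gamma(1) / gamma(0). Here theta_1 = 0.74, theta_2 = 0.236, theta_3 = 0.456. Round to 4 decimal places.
\rho(1) = 0.5644

For an MA(q) process with theta_0 = 1, the autocovariance is
  gamma(k) = sigma^2 * sum_{i=0..q-k} theta_i * theta_{i+k},
and rho(k) = gamma(k) / gamma(0). Sigma^2 cancels.
  numerator   = (1)*(0.74) + (0.74)*(0.236) + (0.236)*(0.456) = 1.022256.
  denominator = (1)^2 + (0.74)^2 + (0.236)^2 + (0.456)^2 = 1.811232.
  rho(1) = 1.022256 / 1.811232 = 0.5644.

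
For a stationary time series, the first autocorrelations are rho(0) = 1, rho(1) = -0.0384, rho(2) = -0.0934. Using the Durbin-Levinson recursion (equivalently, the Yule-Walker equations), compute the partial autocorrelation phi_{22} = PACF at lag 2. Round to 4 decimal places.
\phi_{22} = -0.0950

The PACF at lag k is phi_{kk}, the last component of the solution
to the Yule-Walker system G_k phi = r_k where
  (G_k)_{ij} = rho(|i - j|), (r_k)_i = rho(i), i,j = 1..k.
Equivalently, Durbin-Levinson gives phi_{kk} iteratively:
  phi_{11} = rho(1)
  phi_{kk} = [rho(k) - sum_{j=1..k-1} phi_{k-1,j} rho(k-j)]
            / [1 - sum_{j=1..k-1} phi_{k-1,j} rho(j)],
  phi_{k,j} = phi_{k-1,j} - phi_{kk} phi_{k-1,k-j},  j = 1..k-1.
Step k = 1:
  phi_11 = rho(1) = -0.0384.
Step k = 2:
  phi_22 = [rho(2) - phi_11 rho(1)] / [1 - phi_11 rho(1)] = [-0.0934 - (-0.0384)(-0.0384)] / [1 - (-0.0384)(-0.0384)]
         = -0.09487456 / 0.99852544 = -0.095.
Therefore phi_{22} = -0.0950.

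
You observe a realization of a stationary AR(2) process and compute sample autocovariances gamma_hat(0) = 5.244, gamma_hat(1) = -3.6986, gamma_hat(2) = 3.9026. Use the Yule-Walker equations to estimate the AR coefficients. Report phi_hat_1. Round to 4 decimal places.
\hat\phi_{1} = -0.3590

The Yule-Walker equations for an AR(p) process read, in matrix form,
  Gamma_p phi = r_p,   with   (Gamma_p)_{ij} = gamma(|i - j|),
                       (r_p)_i = gamma(i),   i,j = 1..p.
Substitute the sample gammas (Toeplitz matrix and right-hand side of size 2):
  Gamma_p = [[5.244, -3.6986], [-3.6986, 5.244]]
  r_p     = [-3.6986, 3.9026]
Written out:
  5.244 phi_1 - 3.6986 phi_2 = -3.6986
  -3.6986 phi_1 + 5.244 phi_2 = 3.9026
Solve by Cramer's rule:
  det = gamma(0)^2 - gamma(1)^2 = (5.244)^2 - (-3.6986)^2 = 27.499536 - 13.67964196 = 13.81989404
  phi_hat_1 = [gamma(1) gamma(0) - gamma(1) gamma(2)] / det = [(-3.6986)(5.244) - (-3.6986)(3.9026)] / 13.81989404 = -4.96130204 / 13.81989404 = -0.359
  phi_hat_2 = [gamma(0) gamma(2) - gamma(1)^2] / det = [(5.244)(3.9026) - (-3.6986)^2] / 13.81989404 = 6.78559244 / 13.81989404 = 0.491
So phi_hat = [-0.3590, 0.4910].
Therefore phi_hat_1 = -0.3590.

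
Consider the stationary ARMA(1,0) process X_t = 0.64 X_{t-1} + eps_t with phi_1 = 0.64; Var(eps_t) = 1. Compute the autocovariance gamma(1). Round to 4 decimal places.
\gamma(1) = 1.0840

Multiply the model equation by X_{t-k} and take expectations. With theta_0 = psi_0 = 1 and psi_j the MA(infinity) weights, this gives
  gamma(k) - sum_i phi_i gamma(k-i) = c_k,
  c_k = sigma^2 * sum_{j=k..q} theta_j psi_{j-k}   (c_k = 0 for k > q),
using gamma(-m) = gamma(m).
Pure AR (q = 0): c_0 = sigma^2 = 1, c_k = 0 for k >= 1.
Equations for k = 0 and k = 1 (AR order 1):
  gamma(0) = phi_1 gamma(1) + c_0
  gamma(1) = phi_1 gamma(0) + c_1
Substituting the second into the first: gamma(0) (1 - phi_1^2) = c_0 + phi_1 c_1, so
  gamma(0) = c_0 / (1 - phi_1^2) = 1 / (1 - (0.64)^2) = 1 / 0.5904 = 1.693767.
  gamma(1) = phi_1 gamma(0) = (0.64)(1.693767) = 1.084011.
Therefore gamma(1) = 1.0840 (to 4 decimal places).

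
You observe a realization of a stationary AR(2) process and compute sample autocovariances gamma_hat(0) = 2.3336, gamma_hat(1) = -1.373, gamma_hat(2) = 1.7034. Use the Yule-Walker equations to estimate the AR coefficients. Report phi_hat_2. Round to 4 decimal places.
\hat\phi_{2} = 0.5870

The Yule-Walker equations for an AR(p) process read, in matrix form,
  Gamma_p phi = r_p,   with   (Gamma_p)_{ij} = gamma(|i - j|),
                       (r_p)_i = gamma(i),   i,j = 1..p.
Substitute the sample gammas (Toeplitz matrix and right-hand side of size 2):
  Gamma_p = [[2.3336, -1.373], [-1.373, 2.3336]]
  r_p     = [-1.373, 1.7034]
Written out:
  2.3336 phi_1 - 1.373 phi_2 = -1.373
  -1.373 phi_1 + 2.3336 phi_2 = 1.7034
Solve by Cramer's rule:
  det = gamma(0)^2 - gamma(1)^2 = (2.3336)^2 - (-1.373)^2 = 5.44568896 - 1.885129 = 3.56055996
  phi_hat_1 = [gamma(1) gamma(0) - gamma(1) gamma(2)] / det = [(-1.373)(2.3336) - (-1.373)(1.7034)] / 3.56055996 = -0.8652646 / 3.56055996 = -0.243
  phi_hat_2 = [gamma(0) gamma(2) - gamma(1)^2] / det = [(2.3336)(1.7034) - (-1.373)^2] / 3.56055996 = 2.08992524 / 3.56055996 = 0.587
So phi_hat = [-0.2430, 0.5870].
Therefore phi_hat_2 = 0.5870.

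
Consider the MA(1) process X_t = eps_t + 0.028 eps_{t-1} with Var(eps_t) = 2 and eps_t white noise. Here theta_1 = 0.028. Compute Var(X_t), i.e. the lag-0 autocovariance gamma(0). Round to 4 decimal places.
\gamma(0) = 2.0016

For an MA(q) process X_t = eps_t + sum_i theta_i eps_{t-i} with
Var(eps_t) = sigma^2, the variance is
  gamma(0) = sigma^2 * (1 + sum_i theta_i^2).
  sum_i theta_i^2 = (0.028)^2 = 0.000784.
  gamma(0) = 2 * (1 + 0.000784) = 2 * 1.000784 = 2.001568, which rounds to 2.0016.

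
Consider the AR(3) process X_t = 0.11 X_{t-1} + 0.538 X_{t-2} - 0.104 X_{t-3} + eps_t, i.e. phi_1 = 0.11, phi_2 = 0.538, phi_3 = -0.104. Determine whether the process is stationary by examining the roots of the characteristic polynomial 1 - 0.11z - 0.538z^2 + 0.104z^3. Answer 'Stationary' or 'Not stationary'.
\text{Stationary}

The AR(p) characteristic polynomial is P(z) = 1 - 0.11z - 0.538z^2 + 0.104z^3.
Stationarity requires all roots to lie outside the unit circle, i.e. |z| > 1 for every root.
Degree 3: look for a simple real root z0 first, then factor out (1 - z/z0) and solve the remaining quadratic.
Testing z0 = 5: P(5) = 1 + (-0.11)(5) + (-0.538)(5)^2 + (0.104)(5)^3
  = 1 + (-0.55) + (-13.45) + (13) = 0.  So z_0 = 5 is a root, |z_0| = 5.
Divide out the factor (1 - 0.2 z) = (1 - z/z0) (since 1/z0 = 0.2):
  P(z) = (1 - 0.2 z)(1 + (0.09) z + (-0.52) z^2)
  [check: z-coef 0.09 - (0.2) = -0.11; z^2-coef -0.52 - (0.2)(0.09) = -0.538; z^3-coef -(0.2)(-0.52) = 0.104.]
Remaining roots from the quadratic factor 1 + (0.09) z + (-0.52) z^2:
  Set 1 + (0.09) z + (-0.52) z^2 = 0, i.e. a z^2 + b z + c = 0 with a = -0.52, b = 0.09, c = 1.
  Discriminant D = b^2 - 4ac = (0.09)^2 - 4*(-0.52)*1 = 0.0081 - (-2.08) = 2.0881.
  D >= 0, so the roots are real: z = (-b +/- sqrt(D)) / (2a) = (-0.09 +/- 1.445026) / (-1.04).
    z_1 = (-0.09 + 1.445026) / (-1.04) = -1.3029,   |z_1| = 1.3029.
    z_2 = (-0.09 - 1.445026) / (-1.04) = 1.476,   |z_2| = 1.476.
Moduli of all roots: 5.0000, 1.3029, 1.4760.
All moduli strictly greater than 1? Yes.
Verdict: Stationary.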